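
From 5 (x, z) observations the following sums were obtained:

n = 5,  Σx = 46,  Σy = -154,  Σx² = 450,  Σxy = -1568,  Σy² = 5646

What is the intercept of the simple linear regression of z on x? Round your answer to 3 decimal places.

Sxx = Σx² − (Σx)²/n = 450 − 423.2 = 26.8
Sxy = Σxy − (Σx)(Σy)/n = -1568 − (-1416.8) = -151.2
b = Sxy/Sxx = -151.2/26.8 = -5.641791
a = ȳ − b·x̄ = -30.8 − (-5.641791)·9.2 = 21.104478

21.104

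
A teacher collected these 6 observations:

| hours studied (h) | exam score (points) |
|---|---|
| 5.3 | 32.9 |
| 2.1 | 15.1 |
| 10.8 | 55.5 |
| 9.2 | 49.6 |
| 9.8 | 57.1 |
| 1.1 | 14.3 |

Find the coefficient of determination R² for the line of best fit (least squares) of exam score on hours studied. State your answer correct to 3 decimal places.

n = 6, Σx = 38.3, Σy = 224.5, Σxy = 1837.11, Σx² = 331.03, Σy² = 10315.73
Sxx = Σx² − (Σx)²/n = 331.03 − 244.481667 = 86.548333
Sxy = Σxy − (Σx)(Σy)/n = 1837.11 − 1433.058333 = 404.051667
Syy = Σy² − (Σy)²/n = 10315.73 − 8400.041667 = 1915.688333
R² = Sxy²/(Sxx·Syy) = (404.051667)²/(86.548333·1915.688333) = 0.984669

0.985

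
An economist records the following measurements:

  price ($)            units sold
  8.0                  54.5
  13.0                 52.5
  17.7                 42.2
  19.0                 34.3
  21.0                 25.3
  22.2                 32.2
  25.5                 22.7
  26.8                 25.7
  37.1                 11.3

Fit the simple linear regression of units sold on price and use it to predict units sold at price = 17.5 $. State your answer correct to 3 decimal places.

n = 9, Σx = 190.3, Σy = 300.7, Σxy = 5450.12, Σx² = 4586.03
Sxx = Σx² − (Σx)²/n = 4586.03 − 4023.787778 = 562.242222
Sxy = Σxy − (Σx)(Σy)/n = 5450.12 − 6358.134444 = -908.014444
b = Sxy/Sxx = -908.014444/562.242222 = -1.614988
a = ȳ − b·x̄ = 33.411111 − (-1.614988)·21.144444 = 67.559135
ŷ(17.5) = a + b·17.5 = 67.559135 + (-1.614988)·17.5 = 39.296845

39.297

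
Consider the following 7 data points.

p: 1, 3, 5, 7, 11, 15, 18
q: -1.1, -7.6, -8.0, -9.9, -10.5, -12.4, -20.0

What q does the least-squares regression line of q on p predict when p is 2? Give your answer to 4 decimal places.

n = 7, Σx = 60, Σy = -69.5, Σxy = -794.7, Σx² = 754
Sxx = Σx² − (Σx)²/n = 754 − 514.285714 = 239.714286
Sxy = Σxy − (Σx)(Σy)/n = -794.7 − (-595.714286) = -198.985714
b = Sxy/Sxx = -198.985714/239.714286 = -0.830095
a = ȳ − b·x̄ = -9.928571 − (-0.830095)·8.571429 = -2.813468
ŷ(2) = a + b·2 = -2.813468 + (-0.830095)·2 = -4.473659

-4.4737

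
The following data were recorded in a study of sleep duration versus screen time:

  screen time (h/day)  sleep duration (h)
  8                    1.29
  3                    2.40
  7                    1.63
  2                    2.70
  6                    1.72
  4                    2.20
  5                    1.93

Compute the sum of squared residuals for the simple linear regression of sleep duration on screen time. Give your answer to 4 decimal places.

0.0168

n = 7, Σx = 35, Σy = 13.87, Σxy = 63.1, Σx² = 203, Σy² = 28.8943
Sxx = Σx² − (Σx)²/n = 203 − 175 = 28
Sxy = Σxy − (Σx)(Σy)/n = 63.1 − 69.35 = -6.25
Syy = Σy² − (Σy)²/n = 28.8943 − 27.482414 = 1.411886
b = Sxy/Sxx = -6.25/28 = -0.223214
SSE = Syy − b·Sxy = 1.411886 − (-0.223214)·(-6.25) = 0.016796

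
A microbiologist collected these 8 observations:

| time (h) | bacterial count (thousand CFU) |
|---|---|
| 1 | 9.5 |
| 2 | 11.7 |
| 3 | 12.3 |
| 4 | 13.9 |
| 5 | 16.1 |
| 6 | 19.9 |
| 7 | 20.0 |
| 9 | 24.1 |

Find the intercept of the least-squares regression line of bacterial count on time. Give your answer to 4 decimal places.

7.3586

n = 8, Σx = 37, Σy = 127.5, Σxy = 682.2, Σx² = 221
Sxx = Σx² − (Σx)²/n = 221 − 171.125 = 49.875
Sxy = Σxy − (Σx)(Σy)/n = 682.2 − 589.6875 = 92.5125
b = Sxy/Sxx = 92.5125/49.875 = 1.854887
a = ȳ − b·x̄ = 15.9375 − 1.854887·4.625 = 7.358647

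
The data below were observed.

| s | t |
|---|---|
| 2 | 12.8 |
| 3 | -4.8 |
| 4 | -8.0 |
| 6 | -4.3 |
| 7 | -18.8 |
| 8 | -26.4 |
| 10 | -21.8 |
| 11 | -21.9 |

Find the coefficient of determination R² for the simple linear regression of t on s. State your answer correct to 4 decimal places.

n = 8, Σx = 51, Σy = -93.2, Σxy = -848.3, Σx² = 399, Σy² = 2274.62
Sxx = Σx² − (Σx)²/n = 399 − 325.125 = 73.875
Sxy = Σxy − (Σx)(Σy)/n = -848.3 − (-594.15) = -254.15
Syy = Σy² − (Σy)²/n = 2274.62 − 1085.78 = 1188.84
R² = Sxy²/(Sxx·Syy) = (-254.15)²/(73.875·1188.84) = 0.735460

0.7355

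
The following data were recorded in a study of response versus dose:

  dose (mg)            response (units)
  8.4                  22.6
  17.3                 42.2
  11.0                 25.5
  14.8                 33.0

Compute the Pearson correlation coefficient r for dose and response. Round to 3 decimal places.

0.976

n = 4, Σx = 51.5, Σy = 123.3, Σxy = 1688.8, Σx² = 709.89, Σy² = 4030.85
Sxx = Σx² − (Σx)²/n = 709.89 − 663.0625 = 46.8275
Sxy = Σxy − (Σx)(Σy)/n = 1688.8 − 1587.4875 = 101.3125
Syy = Σy² − (Σy)²/n = 4030.85 − 3800.7225 = 230.1275
r = Sxy/√(Sxx·Syy) = 101.3125/√(10776.295506) = 101.3125/103.808938 = 0.975952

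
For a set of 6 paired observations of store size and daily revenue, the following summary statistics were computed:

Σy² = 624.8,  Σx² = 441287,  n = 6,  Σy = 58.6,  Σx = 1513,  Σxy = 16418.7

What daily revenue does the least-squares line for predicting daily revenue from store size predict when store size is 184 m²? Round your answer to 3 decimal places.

7.894

Sxx = Σx² − (Σx)²/n = 441287 − 381528.166667 = 59758.833333
Sxy = Σxy − (Σx)(Σy)/n = 16418.7 − 14776.966667 = 1641.733333
b = Sxy/Sxx = 1641.733333/59758.833333 = 0.027473
a = ȳ − b·x̄ = 9.766667 − 0.027473·252.166667 = 2.838981
ŷ(184) = a + b·184 = 2.838981 + 0.027473·184 = 7.893948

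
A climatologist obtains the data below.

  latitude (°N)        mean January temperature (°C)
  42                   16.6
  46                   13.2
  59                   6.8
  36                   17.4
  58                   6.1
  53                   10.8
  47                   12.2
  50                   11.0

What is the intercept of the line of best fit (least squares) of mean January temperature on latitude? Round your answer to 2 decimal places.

n = 8, Σx = 391, Σy = 94.1, Σxy = 4381.6, Σx² = 19539
Sxx = Σx² − (Σx)²/n = 19539 − 19110.125 = 428.875
Sxy = Σxy − (Σx)(Σy)/n = 4381.6 − 4599.1375 = -217.5375
b = Sxy/Sxx = -217.5375/428.875 = -0.507228
a = ȳ − b·x̄ = 11.7625 − (-0.507228)·48.875 = 36.553279

36.55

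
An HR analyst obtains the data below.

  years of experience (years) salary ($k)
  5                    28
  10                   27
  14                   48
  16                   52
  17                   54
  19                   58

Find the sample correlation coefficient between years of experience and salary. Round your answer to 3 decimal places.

n = 6, Σx = 81, Σy = 267, Σxy = 3934, Σx² = 1227, Σy² = 12801
Sxx = Σx² − (Σx)²/n = 1227 − 1093.5 = 133.5
Sxy = Σxy − (Σx)(Σy)/n = 3934 − 3604.5 = 329.5
Syy = Σy² − (Σy)²/n = 12801 − 11881.5 = 919.5
r = Sxy/√(Sxx·Syy) = 329.5/√(122753.25) = 329.5/350.361599 = 0.940457

0.940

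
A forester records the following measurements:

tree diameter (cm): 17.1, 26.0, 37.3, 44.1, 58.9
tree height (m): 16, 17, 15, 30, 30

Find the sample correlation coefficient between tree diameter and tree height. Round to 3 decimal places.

0.810

n = 5, Σx = 183.4, Σy = 108, Σxy = 4365.1, Σx² = 7773.72, Σy² = 2570
Sxx = Σx² − (Σx)²/n = 7773.72 − 6727.112 = 1046.608
Sxy = Σxy − (Σx)(Σy)/n = 4365.1 − 3961.44 = 403.66
Syy = Σy² − (Σy)²/n = 2570 − 2332.8 = 237.2
r = Sxy/√(Sxx·Syy) = 403.66/√(248255.4176) = 403.66/498.252363 = 0.810152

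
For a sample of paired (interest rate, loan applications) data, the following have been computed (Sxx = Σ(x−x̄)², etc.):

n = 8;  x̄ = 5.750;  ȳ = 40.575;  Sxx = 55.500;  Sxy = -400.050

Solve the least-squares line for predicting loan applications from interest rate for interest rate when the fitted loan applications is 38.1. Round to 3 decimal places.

6.093

b = Sxy/Sxx = -400.05/55.5 = -7.208108
a = ȳ − b·x̄ = 40.575 − (-7.208108)·5.75 = 82.021622
Set a + b·x = 38.1: x = (38.1 − 82.021622) / (-7.208108) = 6.093363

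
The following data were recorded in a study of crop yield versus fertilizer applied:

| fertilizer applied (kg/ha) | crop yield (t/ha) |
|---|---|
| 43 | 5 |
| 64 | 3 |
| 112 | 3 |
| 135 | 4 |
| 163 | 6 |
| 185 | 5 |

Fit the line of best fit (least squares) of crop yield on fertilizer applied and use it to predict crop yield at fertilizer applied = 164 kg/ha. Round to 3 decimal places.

n = 6, Σx = 702, Σy = 26, Σxy = 3186, Σx² = 97508
Sxx = Σx² − (Σx)²/n = 97508 − 82134 = 15374
Sxy = Σxy − (Σx)(Σy)/n = 3186 − 3042 = 144
b = Sxy/Sxx = 144/15374 = 0.009366
a = ȳ − b·x̄ = 4.333333 − 0.009366·117 = 3.237457
ŷ(164) = a + b·164 = 3.237457 + 0.009366·164 = 4.773557

4.774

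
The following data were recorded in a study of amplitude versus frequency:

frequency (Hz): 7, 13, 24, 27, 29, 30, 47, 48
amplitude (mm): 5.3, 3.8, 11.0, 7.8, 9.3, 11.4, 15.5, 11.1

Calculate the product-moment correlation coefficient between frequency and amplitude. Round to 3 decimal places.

0.849

n = 8, Σx = 225, Σy = 75.2, Σxy = 2434.1, Σx² = 7777, Σy² = 804.28
Sxx = Σx² − (Σx)²/n = 7777 − 6328.125 = 1448.875
Sxy = Σxy − (Σx)(Σy)/n = 2434.1 − 2115 = 319.1
Syy = Σy² − (Σy)²/n = 804.28 − 706.88 = 97.4
r = Sxy/√(Sxx·Syy) = 319.1/√(141120.425) = 319.1/375.659986 = 0.849438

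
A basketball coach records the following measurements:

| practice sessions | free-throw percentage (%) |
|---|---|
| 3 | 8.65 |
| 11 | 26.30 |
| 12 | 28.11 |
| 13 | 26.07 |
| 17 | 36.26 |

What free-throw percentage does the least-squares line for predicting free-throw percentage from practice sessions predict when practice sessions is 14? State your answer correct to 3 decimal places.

30.516

n = 5, Σx = 56, Σy = 125.39, Σxy = 1607.9, Σx² = 732
Sxx = Σx² − (Σx)²/n = 732 − 627.2 = 104.8
Sxy = Σxy − (Σx)(Σy)/n = 1607.9 − 1404.368 = 203.532
b = Sxy/Sxx = 203.532/104.8 = 1.942099
a = ȳ − b·x̄ = 25.078 − 1.942099·11.2 = 3.326489
ŷ(14) = a + b·14 = 3.326489 + 1.942099·14 = 30.515878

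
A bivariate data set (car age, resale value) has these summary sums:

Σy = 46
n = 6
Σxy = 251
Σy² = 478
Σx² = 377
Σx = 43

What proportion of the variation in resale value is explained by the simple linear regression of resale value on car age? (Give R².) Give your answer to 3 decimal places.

Sxx = Σx² − (Σx)²/n = 377 − 308.166667 = 68.833333
Sxy = Σxy − (Σx)(Σy)/n = 251 − 329.666667 = -78.666667
Syy = Σy² − (Σy)²/n = 478 − 352.666667 = 125.333333
R² = Sxy²/(Sxx·Syy) = (-78.666667)²/(68.833333·125.333333) = 0.717325

0.717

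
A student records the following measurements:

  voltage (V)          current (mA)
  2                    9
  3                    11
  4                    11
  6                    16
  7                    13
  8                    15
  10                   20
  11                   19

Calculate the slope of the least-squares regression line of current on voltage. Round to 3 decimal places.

n = 8, Σx = 51, Σy = 114, Σxy = 811, Σx² = 399
Sxx = Σx² − (Σx)²/n = 399 − 325.125 = 73.875
Sxy = Σxy − (Σx)(Σy)/n = 811 − 726.75 = 84.25
b = Sxy/Sxx = 84.25/73.875 = 1.140440

1.140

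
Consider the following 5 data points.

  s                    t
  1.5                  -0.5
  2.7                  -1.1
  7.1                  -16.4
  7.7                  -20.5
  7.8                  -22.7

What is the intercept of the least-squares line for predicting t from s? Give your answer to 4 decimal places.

6.4503

n = 5, Σx = 26.8, Σy = -61.2, Σxy = -455.07, Σx² = 180.08
Sxx = Σx² − (Σx)²/n = 180.08 − 143.648 = 36.432
Sxy = Σxy − (Σx)(Σy)/n = -455.07 − (-328.032) = -127.038
b = Sxy/Sxx = -127.038/36.432 = -3.486989
a = ȳ − b·x̄ = -12.24 − (-3.486989)·5.36 = 6.450264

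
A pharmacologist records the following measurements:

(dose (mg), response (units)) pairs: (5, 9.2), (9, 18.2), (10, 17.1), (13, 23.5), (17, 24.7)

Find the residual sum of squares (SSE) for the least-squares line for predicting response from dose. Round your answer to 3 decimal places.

n = 5, Σx = 54, Σy = 92.7, Σxy = 1106.2, Σx² = 664, Σy² = 1870.63
Sxx = Σx² − (Σx)²/n = 664 − 583.2 = 80.8
Sxy = Σxy − (Σx)(Σy)/n = 1106.2 − 1001.16 = 105.04
Syy = Σy² − (Σy)²/n = 1870.63 − 1718.658 = 151.972
b = Sxy/Sxx = 105.04/80.8 = 1.3
SSE = Syy − b·Sxy = 151.972 − 1.3·105.04 = 15.42

15.420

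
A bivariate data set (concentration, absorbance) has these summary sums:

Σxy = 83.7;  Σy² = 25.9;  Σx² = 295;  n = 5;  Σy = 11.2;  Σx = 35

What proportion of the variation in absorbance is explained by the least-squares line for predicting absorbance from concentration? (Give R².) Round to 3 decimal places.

Sxx = Σx² − (Σx)²/n = 295 − 245 = 50
Sxy = Σxy − (Σx)(Σy)/n = 83.7 − 78.4 = 5.3
Syy = Σy² − (Σy)²/n = 25.9 − 25.088 = 0.812
R² = Sxy²/(Sxx·Syy) = (5.3)²/(50·0.812) = 0.691872

0.692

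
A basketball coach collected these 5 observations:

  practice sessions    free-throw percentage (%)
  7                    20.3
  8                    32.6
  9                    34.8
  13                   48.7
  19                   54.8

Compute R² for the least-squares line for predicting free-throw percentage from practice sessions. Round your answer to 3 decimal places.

n = 5, Σx = 56, Σy = 191.2, Σxy = 2390.4, Σx² = 724, Σy² = 8060.62
Sxx = Σx² − (Σx)²/n = 724 − 627.2 = 96.8
Sxy = Σxy − (Σx)(Σy)/n = 2390.4 − 2141.44 = 248.96
Syy = Σy² − (Σy)²/n = 8060.62 − 7311.488 = 749.132
R² = Sxy²/(Sxx·Syy) = (248.96)²/(96.8·749.132) = 0.854723

0.855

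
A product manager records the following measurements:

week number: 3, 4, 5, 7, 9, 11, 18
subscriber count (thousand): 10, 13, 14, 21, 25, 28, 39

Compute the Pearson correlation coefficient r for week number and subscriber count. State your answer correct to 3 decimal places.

0.988

n = 7, Σx = 57, Σy = 150, Σxy = 1534, Σx² = 625, Σy² = 3836
Sxx = Σx² − (Σx)²/n = 625 − 464.142857 = 160.857143
Sxy = Σxy − (Σx)(Σy)/n = 1534 − 1221.428571 = 312.571429
Syy = Σy² − (Σy)²/n = 3836 − 3214.285714 = 621.714286
r = Sxy/√(Sxx·Syy) = 312.571429/√(100007.183673) = 312.571429/316.239124 = 0.988402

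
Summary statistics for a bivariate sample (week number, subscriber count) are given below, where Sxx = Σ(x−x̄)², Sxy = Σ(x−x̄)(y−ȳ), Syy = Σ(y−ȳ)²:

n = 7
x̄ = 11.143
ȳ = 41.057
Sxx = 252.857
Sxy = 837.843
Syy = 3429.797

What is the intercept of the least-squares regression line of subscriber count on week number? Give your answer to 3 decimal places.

b = Sxy/Sxx = 837.843/252.857 = 3.313505
a = ȳ − b·x̄ = 41.057 − 3.313505·11.143 = 4.134611

4.135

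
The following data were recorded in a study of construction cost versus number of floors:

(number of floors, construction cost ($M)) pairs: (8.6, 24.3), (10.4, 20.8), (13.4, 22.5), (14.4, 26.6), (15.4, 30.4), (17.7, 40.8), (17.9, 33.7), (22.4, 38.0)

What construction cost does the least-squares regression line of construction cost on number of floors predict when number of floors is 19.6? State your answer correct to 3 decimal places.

36.118

n = 8, Σx = 120.2, Σy = 237.1, Σxy = 3754.59, Σx² = 1941.66
Sxx = Σx² − (Σx)²/n = 1941.66 − 1806.005 = 135.655
Sxy = Σxy − (Σx)(Σy)/n = 3754.59 − 3562.4275 = 192.1625
b = Sxy/Sxx = 192.1625/135.655 = 1.416553
a = ȳ − b·x̄ = 29.6375 − 1.416553·15.025 = 8.353791
ŷ(19.6) = a + b·19.6 = 8.353791 + 1.416553·19.6 = 36.118230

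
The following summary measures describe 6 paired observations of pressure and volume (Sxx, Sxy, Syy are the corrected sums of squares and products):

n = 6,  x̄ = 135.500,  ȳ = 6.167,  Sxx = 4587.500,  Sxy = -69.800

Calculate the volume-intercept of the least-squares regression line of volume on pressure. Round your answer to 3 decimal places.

b = Sxy/Sxx = -69.8/4587.5 = -0.015215
a = ȳ − b·x̄ = 6.167 − (-0.015215)·135.5 = 8.228668

8.229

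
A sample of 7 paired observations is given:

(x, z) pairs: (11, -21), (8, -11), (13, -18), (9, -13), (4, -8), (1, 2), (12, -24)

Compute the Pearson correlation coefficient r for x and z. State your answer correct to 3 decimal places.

n = 7, Σx = 58, Σy = -93, Σxy = -988, Σx² = 596, Σy² = 1699
Sxx = Σx² − (Σx)²/n = 596 − 480.571429 = 115.428571
Sxy = Σxy − (Σx)(Σy)/n = -988 − (-770.571429) = -217.428571
Syy = Σy² − (Σy)²/n = 1699 − 1235.571429 = 463.428571
r = Sxy/√(Sxx·Syy) = -217.428571/√(53492.897959) = -217.428571/231.285317 = -0.940088

-0.940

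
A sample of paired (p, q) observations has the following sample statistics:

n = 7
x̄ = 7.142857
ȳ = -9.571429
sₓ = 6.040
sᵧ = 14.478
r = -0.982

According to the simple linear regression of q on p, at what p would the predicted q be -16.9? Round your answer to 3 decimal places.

b = r · sᵧ/sₓ = -0.982 · 14.478/6.04 = -2.353874
a = ȳ − b·x̄ = -9.571429 − (-2.353874)·7.142857 = 7.241953
Set a + b·x = -16.9: x = (-16.9 − 7.241953) / (-2.353874) = 10.256266

10.256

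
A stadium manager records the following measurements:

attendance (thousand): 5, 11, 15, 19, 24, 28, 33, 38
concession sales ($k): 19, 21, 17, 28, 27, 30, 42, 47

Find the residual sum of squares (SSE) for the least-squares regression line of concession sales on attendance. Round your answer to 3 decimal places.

n = 8, Σx = 173, Σy = 231, Σxy = 5773, Σx² = 4625, Σy² = 7477
Sxx = Σx² − (Σx)²/n = 4625 − 3741.125 = 883.875
Sxy = Σxy − (Σx)(Σy)/n = 5773 − 4995.375 = 777.625
Syy = Σy² − (Σy)²/n = 7477 − 6670.125 = 806.875
b = Sxy/Sxx = 777.625/883.875 = 0.879791
SSE = Syy − b·Sxy = 806.875 − 0.879791·777.625 = 122.727761

122.728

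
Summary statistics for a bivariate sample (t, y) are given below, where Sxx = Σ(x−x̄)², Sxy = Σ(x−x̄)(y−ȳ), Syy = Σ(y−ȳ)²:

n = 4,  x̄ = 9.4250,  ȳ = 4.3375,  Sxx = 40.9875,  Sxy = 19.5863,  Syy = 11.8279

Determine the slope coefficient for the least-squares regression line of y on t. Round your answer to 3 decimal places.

b = Sxy/Sxx = 19.5863/40.9875 = 0.477860

0.478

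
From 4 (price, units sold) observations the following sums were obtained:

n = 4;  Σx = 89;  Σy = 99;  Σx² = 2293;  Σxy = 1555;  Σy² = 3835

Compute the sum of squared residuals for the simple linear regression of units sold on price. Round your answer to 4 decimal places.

Sxx = Σx² − (Σx)²/n = 2293 − 1980.25 = 312.75
Sxy = Σxy − (Σx)(Σy)/n = 1555 − 2202.75 = -647.75
Syy = Σy² − (Σy)²/n = 3835 − 2450.25 = 1384.75
b = Sxy/Sxx = -647.75/312.75 = -2.071143
SSE = Syy − b·Sxy = 1384.75 − (-2.071143)·(-647.75) = 43.167066

43.1671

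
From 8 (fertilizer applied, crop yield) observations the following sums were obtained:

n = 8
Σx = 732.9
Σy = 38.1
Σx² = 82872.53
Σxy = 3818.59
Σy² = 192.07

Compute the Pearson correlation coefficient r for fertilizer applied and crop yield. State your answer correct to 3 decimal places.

0.803

Sxx = Σx² − (Σx)²/n = 82872.53 − 67142.80125 = 15729.72875
Sxy = Σxy − (Σx)(Σy)/n = 3818.59 − 3490.43625 = 328.15375
Syy = Σy² − (Σy)²/n = 192.07 − 181.45125 = 10.61875
r = Sxy/√(Sxx·Syy) = 328.15375/√(167030.057164) = 328.15375/408.693109 = 0.802934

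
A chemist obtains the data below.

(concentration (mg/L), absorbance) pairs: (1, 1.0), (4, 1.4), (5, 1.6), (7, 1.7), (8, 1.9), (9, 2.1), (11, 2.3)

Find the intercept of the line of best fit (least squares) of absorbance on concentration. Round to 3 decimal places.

n = 7, Σx = 45, Σy = 12, Σxy = 85.9, Σx² = 357
Sxx = Σx² − (Σx)²/n = 357 − 289.285714 = 67.714286
Sxy = Σxy − (Σx)(Σy)/n = 85.9 − 77.142857 = 8.757143
b = Sxy/Sxx = 8.757143/67.714286 = 0.129325
a = ȳ − b·x̄ = 1.714286 − 0.129325·6.428571 = 0.882911

0.883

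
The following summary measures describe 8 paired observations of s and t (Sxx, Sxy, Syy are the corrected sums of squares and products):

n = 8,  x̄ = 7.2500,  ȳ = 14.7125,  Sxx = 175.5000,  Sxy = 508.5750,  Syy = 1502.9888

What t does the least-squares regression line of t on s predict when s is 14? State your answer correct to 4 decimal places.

b = Sxy/Sxx = 508.575/175.5 = 2.897863
a = ȳ − b·x̄ = 14.7125 − 2.897863·7.25 = -6.297009
ŷ(14) = a + b·14 = -6.297009 + 2.897863·14 = 34.273077

34.2731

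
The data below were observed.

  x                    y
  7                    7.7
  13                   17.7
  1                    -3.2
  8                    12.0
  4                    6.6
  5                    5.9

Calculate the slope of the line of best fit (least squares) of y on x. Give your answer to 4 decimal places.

n = 6, Σx = 38, Σy = 46.7, Σxy = 432.7, Σx² = 324
Sxx = Σx² − (Σx)²/n = 324 − 240.666667 = 83.333333
Sxy = Σxy − (Σx)(Σy)/n = 432.7 − 295.766667 = 136.933333
b = Sxy/Sxx = 136.933333/83.333333 = 1.6432

1.6432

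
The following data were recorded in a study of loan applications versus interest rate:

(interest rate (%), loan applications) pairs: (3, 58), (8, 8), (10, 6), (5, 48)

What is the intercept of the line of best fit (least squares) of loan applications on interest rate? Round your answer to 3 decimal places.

n = 4, Σx = 26, Σy = 120, Σxy = 538, Σx² = 198
Sxx = Σx² − (Σx)²/n = 198 − 169 = 29
Sxy = Σxy − (Σx)(Σy)/n = 538 − 780 = -242
b = Sxy/Sxx = -242/29 = -8.344828
a = ȳ − b·x̄ = 30 − (-8.344828)·6.5 = 84.241379

84.241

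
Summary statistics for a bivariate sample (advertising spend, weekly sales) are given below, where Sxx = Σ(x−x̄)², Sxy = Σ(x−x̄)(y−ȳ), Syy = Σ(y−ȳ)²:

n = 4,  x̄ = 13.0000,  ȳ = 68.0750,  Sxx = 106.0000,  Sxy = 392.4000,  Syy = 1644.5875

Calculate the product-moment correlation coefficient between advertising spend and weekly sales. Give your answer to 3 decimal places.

r = Sxy/√(Sxx·Syy) = 392.4/√(174326.275) = 392.4/417.523981 = 0.939826

0.940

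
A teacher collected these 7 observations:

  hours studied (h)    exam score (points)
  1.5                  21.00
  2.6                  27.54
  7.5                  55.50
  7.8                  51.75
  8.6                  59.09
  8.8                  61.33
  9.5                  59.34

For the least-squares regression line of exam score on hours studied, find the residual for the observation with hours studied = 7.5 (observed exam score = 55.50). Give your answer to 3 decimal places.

3.026

n = 7, Σx = 46.3, Σy = 335.55, Σxy = 2534.612, Σx² = 367.75
Sxx = Σx² − (Σx)²/n = 367.75 − 306.241429 = 61.508571
Sxy = Σxy − (Σx)(Σy)/n = 2534.612 − 2219.423571 = 315.188429
b = Sxy/Sxx = 315.188429/61.508571 = 5.124301
a = ȳ − b·x̄ = 47.935714 − 5.124301·6.614286 = 14.042124
ŷ(7.5) = 14.042124 + 5.124301·7.5 = 52.474381
residual = y − ŷ = 55.50 − 52.474381 = 3.025619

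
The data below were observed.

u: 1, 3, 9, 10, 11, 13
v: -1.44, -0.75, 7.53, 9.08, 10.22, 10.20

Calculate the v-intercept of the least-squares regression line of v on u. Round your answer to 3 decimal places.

-3.009

n = 6, Σx = 47, Σy = 34.84, Σxy = 399.9, Σx² = 481
Sxx = Σx² − (Σx)²/n = 481 − 368.166667 = 112.833333
Sxy = Σxy − (Σx)(Σy)/n = 399.9 − 272.913333 = 126.986667
b = Sxy/Sxx = 126.986667/112.833333 = 1.125436
a = ȳ − b·x̄ = 5.806667 − 1.125436·7.833333 = -3.009247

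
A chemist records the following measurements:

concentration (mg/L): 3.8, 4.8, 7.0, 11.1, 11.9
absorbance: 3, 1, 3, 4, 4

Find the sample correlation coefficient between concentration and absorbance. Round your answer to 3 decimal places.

0.749

n = 5, Σx = 38.6, Σy = 15, Σxy = 129.2, Σx² = 351.3, Σy² = 51
Sxx = Σx² − (Σx)²/n = 351.3 − 297.992 = 53.308
Sxy = Σxy − (Σx)(Σy)/n = 129.2 − 115.8 = 13.4
Syy = Σy² − (Σy)²/n = 51 − 45 = 6
r = Sxy/√(Sxx·Syy) = 13.4/√(319.848) = 13.4/17.884295 = 0.749261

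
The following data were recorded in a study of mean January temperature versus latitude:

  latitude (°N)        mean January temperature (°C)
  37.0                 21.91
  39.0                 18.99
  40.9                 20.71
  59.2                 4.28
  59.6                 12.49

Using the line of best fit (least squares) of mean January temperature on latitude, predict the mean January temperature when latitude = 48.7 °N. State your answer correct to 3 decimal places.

n = 5, Σx = 235.7, Σy = 78.38, Σxy = 3396.099, Σx² = 11619.61
Sxx = Σx² − (Σx)²/n = 11619.61 − 11110.898 = 508.712
Sxy = Σxy − (Σx)(Σy)/n = 3396.099 − 3694.8332 = -298.7342
b = Sxy/Sxx = -298.7342/508.712 = -0.587236
a = ȳ − b·x̄ = 15.676 − (-0.587236)·47.14 = 43.358324
ŷ(48.7) = a + b·48.7 = 43.358324 + (-0.587236)·48.7 = 14.759911

14.760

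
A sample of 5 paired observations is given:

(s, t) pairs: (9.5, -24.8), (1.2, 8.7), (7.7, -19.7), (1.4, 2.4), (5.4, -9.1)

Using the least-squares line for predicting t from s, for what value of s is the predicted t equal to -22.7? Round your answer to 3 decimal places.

n = 5, Σx = 25.2, Σy = -42.5, Σxy = -422.63, Σx² = 182.1
Sxx = Σx² − (Σx)²/n = 182.1 − 127.008 = 55.092
Sxy = Σxy − (Σx)(Σy)/n = -422.63 − (-214.2) = -208.43
b = Sxy/Sxx = -208.43/55.092 = -3.783308
a = ȳ − b·x̄ = -8.5 − (-3.783308)·5.04 = 10.567872
Set a + b·x = -22.7: x = (-22.7 − 10.567872) / (-3.783308) = 8.793329

8.793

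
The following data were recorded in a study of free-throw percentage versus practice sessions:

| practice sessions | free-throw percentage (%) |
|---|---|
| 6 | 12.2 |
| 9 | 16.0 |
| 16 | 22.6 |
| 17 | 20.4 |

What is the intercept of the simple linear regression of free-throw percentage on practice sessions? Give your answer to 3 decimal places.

7.865

n = 4, Σx = 48, Σy = 71.2, Σxy = 925.6, Σx² = 662
Sxx = Σx² − (Σx)²/n = 662 − 576 = 86
Sxy = Σxy − (Σx)(Σy)/n = 925.6 − 854.4 = 71.2
b = Sxy/Sxx = 71.2/86 = 0.827907
a = ȳ − b·x̄ = 17.8 − 0.827907·12 = 7.865116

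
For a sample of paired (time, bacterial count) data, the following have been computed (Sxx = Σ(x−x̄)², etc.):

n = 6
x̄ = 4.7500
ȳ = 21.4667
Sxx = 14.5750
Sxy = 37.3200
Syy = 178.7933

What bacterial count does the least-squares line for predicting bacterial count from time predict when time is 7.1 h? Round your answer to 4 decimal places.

b = Sxy/Sxx = 37.32/14.575 = 2.560549
a = ȳ − b·x̄ = 21.4667 − 2.560549·4.75 = 9.304093
ŷ(7.1) = a + b·7.1 = 9.304093 + 2.560549·7.1 = 27.483990

27.4840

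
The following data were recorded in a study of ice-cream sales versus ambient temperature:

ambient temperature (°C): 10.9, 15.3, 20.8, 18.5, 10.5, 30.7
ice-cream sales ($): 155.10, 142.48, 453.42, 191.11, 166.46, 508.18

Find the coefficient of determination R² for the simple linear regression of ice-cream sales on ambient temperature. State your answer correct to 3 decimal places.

0.763

n = 6, Σx = 106.7, Σy = 1616.75, Σxy = 34186.161, Σx² = 2180.53, Σy² = 572425.1329
Sxx = Σx² − (Σx)²/n = 2180.53 − 1897.481667 = 283.048333
Sxy = Σxy − (Σx)(Σy)/n = 34186.161 − 28751.204167 = 5434.956833
Syy = Σy² − (Σy)²/n = 572425.1329 − 435646.760417 = 136778.372483
R² = Sxy²/(Sxx·Syy) = (5434.956833)²/(283.048333·136778.372483) = 0.762982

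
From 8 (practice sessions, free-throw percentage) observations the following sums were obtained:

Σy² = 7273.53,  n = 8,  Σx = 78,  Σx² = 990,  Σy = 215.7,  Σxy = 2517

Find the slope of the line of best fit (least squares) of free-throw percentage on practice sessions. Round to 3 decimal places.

Sxx = Σx² − (Σx)²/n = 990 − 760.5 = 229.5
Sxy = Σxy − (Σx)(Σy)/n = 2517 − 2103.075 = 413.925
b = Sxy/Sxx = 413.925/229.5 = 1.803595

1.804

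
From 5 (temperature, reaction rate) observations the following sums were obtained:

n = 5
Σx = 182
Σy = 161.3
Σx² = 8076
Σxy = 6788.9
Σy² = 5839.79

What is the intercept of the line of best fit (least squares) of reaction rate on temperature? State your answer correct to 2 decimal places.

9.24

Sxx = Σx² − (Σx)²/n = 8076 − 6624.8 = 1451.2
Sxy = Σxy − (Σx)(Σy)/n = 6788.9 − 5871.32 = 917.58
b = Sxy/Sxx = 917.58/1451.2 = 0.632291
a = ȳ − b·x̄ = 32.26 − 0.632291·36.4 = 9.244625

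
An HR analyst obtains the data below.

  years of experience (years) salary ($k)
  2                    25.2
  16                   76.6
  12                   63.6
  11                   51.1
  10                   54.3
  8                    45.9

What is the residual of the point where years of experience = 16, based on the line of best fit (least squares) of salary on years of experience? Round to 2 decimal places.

1.31

n = 6, Σx = 59, Σy = 316.7, Σxy = 3511.5, Σx² = 689
Sxx = Σx² − (Σx)²/n = 689 − 580.166667 = 108.833333
Sxy = Σxy − (Σx)(Σy)/n = 3511.5 − 3114.216667 = 397.283333
b = Sxy/Sxx = 397.283333/108.833333 = 3.650383
a = ȳ − b·x̄ = 52.783333 − 3.650383·9.833333 = 16.887902
ŷ(16) = 16.887902 + 3.650383·16 = 75.294028
residual = y − ŷ = 76.6 − 75.294028 = 1.305972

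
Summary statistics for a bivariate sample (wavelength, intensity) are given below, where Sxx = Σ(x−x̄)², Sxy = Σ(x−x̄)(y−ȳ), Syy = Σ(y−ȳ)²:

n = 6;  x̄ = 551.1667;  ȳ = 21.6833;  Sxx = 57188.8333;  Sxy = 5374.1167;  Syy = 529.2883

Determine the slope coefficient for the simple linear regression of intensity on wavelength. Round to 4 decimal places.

0.0940

b = Sxy/Sxx = 5374.1167/57188.8333 = 0.093971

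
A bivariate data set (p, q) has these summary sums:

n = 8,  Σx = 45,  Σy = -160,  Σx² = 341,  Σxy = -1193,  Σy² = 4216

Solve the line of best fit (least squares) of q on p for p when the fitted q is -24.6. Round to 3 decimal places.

Sxx = Σx² − (Σx)²/n = 341 − 253.125 = 87.875
Sxy = Σxy − (Σx)(Σy)/n = -1193 − (-900) = -293
b = Sxy/Sxx = -293/87.875 = -3.334282
a = ȳ − b·x̄ = -20 − (-3.334282)·5.625 = -1.244666
Set a + b·x = -24.6: x = (-24.6 − (-1.244666)) / (-3.334282) = 7.004608

7.005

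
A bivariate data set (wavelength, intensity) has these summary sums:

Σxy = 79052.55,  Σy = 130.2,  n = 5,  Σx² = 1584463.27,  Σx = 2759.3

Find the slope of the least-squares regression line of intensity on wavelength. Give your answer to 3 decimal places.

Sxx = Σx² − (Σx)²/n = 1584463.27 − 1522747.298 = 61715.972
Sxy = Σxy − (Σx)(Σy)/n = 79052.55 − 71852.172 = 7200.378
b = Sxy/Sxx = 7200.378/61715.972 = 0.116670

0.117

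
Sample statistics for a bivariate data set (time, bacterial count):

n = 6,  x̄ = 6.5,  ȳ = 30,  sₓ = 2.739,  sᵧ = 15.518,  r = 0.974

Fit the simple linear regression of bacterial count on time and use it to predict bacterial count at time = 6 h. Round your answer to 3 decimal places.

b = r · sᵧ/sₓ = 0.974 · 15.518/2.739 = 5.518267
a = ȳ − b·x̄ = 30 − 5.518267·6.5 = -5.868732
ŷ(6) = a + b·6 = -5.868732 + 5.518267·6 = 27.240867

27.241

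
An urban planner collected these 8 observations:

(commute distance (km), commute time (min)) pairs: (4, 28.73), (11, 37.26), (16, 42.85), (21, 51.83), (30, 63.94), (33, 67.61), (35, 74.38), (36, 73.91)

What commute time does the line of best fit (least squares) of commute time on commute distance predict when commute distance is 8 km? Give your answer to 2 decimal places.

n = 8, Σx = 186, Σy = 440.51, Σxy = 11712.2, Σx² = 5344
Sxx = Σx² − (Σx)²/n = 5344 − 4324.5 = 1019.5
Sxy = Σxy − (Σx)(Σy)/n = 11712.2 − 10241.8575 = 1470.3425
b = Sxy/Sxx = 1470.3425/1019.5 = 1.442219
a = ȳ − b·x̄ = 55.06375 − 1.442219·23.25 = 21.532153
ŷ(8) = a + b·8 = 21.532153 + 1.442219·8 = 33.069907

33.07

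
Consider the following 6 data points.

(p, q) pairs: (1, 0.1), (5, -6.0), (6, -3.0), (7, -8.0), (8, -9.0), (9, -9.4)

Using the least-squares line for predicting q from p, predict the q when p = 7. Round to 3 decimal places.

-7.101

n = 6, Σx = 36, Σy = -35.3, Σxy = -260.5, Σx² = 256
Sxx = Σx² − (Σx)²/n = 256 − 216 = 40
Sxy = Σxy − (Σx)(Σy)/n = -260.5 − (-211.8) = -48.7
b = Sxy/Sxx = -48.7/40 = -1.2175
a = ȳ − b·x̄ = -5.883333 − (-1.2175)·6 = 1.421667
ŷ(7) = a + b·7 = 1.421667 + (-1.2175)·7 = -7.100833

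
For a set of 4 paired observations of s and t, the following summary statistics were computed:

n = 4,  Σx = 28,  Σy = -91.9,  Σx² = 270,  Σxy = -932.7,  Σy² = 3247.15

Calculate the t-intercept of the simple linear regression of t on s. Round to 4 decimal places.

Sxx = Σx² − (Σx)²/n = 270 − 196 = 74
Sxy = Σxy − (Σx)(Σy)/n = -932.7 − (-643.3) = -289.4
b = Sxy/Sxx = -289.4/74 = -3.910811
a = ȳ − b·x̄ = -22.975 − (-3.910811)·7 = 4.400676

4.4007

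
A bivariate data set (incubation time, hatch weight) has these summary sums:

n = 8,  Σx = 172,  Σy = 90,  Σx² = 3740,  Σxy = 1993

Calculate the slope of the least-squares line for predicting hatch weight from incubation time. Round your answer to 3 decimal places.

Sxx = Σx² − (Σx)²/n = 3740 − 3698 = 42
Sxy = Σxy − (Σx)(Σy)/n = 1993 − 1935 = 58
b = Sxy/Sxx = 58/42 = 1.380952

1.381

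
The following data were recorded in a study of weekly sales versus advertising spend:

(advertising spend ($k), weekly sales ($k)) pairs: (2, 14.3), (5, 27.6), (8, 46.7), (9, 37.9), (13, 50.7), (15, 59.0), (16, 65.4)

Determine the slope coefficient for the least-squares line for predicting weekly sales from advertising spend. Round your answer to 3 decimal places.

n = 7, Σx = 68, Σy = 301.6, Σxy = 3471.8, Σx² = 824
Sxx = Σx² − (Σx)²/n = 824 − 660.571429 = 163.428571
Sxy = Σxy − (Σx)(Σy)/n = 3471.8 − 2929.828571 = 541.971429
b = Sxy/Sxx = 541.971429/163.428571 = 3.316259

3.316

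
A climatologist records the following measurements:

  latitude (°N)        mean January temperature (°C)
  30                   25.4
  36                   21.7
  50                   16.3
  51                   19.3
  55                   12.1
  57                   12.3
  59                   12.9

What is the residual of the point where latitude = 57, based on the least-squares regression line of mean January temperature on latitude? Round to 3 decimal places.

-0.982

n = 7, Σx = 338, Σy = 120, Σxy = 5470.2, Σx² = 17052
Sxx = Σx² − (Σx)²/n = 17052 − 16320.571429 = 731.428571
Sxy = Σxy − (Σx)(Σy)/n = 5470.2 − 5794.285714 = -324.085714
b = Sxy/Sxx = -324.085714/731.428571 = -0.443086
a = ȳ − b·x̄ = 17.142857 − (-0.443086)·48.285714 = 38.537578
ŷ(57) = 38.537578 + (-0.443086)·57 = 13.281680
residual = y − ŷ = 12.3 − 13.281680 = -0.981680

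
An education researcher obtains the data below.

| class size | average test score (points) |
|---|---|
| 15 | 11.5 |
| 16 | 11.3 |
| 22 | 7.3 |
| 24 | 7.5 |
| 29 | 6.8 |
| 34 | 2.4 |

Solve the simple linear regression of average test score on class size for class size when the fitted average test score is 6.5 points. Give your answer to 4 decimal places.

26.2900

n = 6, Σx = 140, Σy = 46.8, Σxy = 972.7, Σx² = 3538
Sxx = Σx² − (Σx)²/n = 3538 − 3266.666667 = 271.333333
Sxy = Σxy − (Σx)(Σy)/n = 972.7 − 1092 = -119.3
b = Sxy/Sxx = -119.3/271.333333 = -0.439681
a = ȳ − b·x̄ = 7.8 − (-0.439681)·23.333333 = 18.059214
Set a + b·x = 6.5: x = (6.5 − 18.059214) / (-0.439681) = 26.290025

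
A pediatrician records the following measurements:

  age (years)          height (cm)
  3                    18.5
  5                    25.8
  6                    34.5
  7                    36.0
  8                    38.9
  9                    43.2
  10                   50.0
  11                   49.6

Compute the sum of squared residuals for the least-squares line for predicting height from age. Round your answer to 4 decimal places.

n = 8, Σx = 59, Σy = 296.5, Σxy = 2389.1, Σx² = 485, Σy² = 11833.75
Sxx = Σx² − (Σx)²/n = 485 − 435.125 = 49.875
Sxy = Σxy − (Σx)(Σy)/n = 2389.1 − 2186.6875 = 202.4125
Syy = Σy² − (Σy)²/n = 11833.75 − 10989.03125 = 844.71875
b = Sxy/Sxx = 202.4125/49.875 = 4.058396
SSE = Syy − b·Sxy = 844.71875 − 4.058396·202.4125 = 23.248672

23.2487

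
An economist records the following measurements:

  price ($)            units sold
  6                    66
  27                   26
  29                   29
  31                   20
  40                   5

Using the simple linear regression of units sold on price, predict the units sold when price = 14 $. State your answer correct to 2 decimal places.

51.72

n = 5, Σx = 133, Σy = 146, Σxy = 2759, Σx² = 4167
Sxx = Σx² − (Σx)²/n = 4167 − 3537.8 = 629.2
Sxy = Σxy − (Σx)(Σy)/n = 2759 − 3883.6 = -1124.6
b = Sxy/Sxx = -1124.6/629.2 = -1.787349
a = ȳ − b·x̄ = 29.2 − (-1.787349)·26.6 = 76.743484
ŷ(14) = a + b·14 = 76.743484 + (-1.787349)·14 = 51.720598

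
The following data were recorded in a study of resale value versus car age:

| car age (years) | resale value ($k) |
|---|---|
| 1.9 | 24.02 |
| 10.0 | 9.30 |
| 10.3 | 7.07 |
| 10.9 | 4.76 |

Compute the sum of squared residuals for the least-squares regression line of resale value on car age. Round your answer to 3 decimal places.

n = 4, Σx = 33.1, Σy = 45.15, Σxy = 263.343, Σx² = 328.51, Σy² = 736.0929
Sxx = Σx² − (Σx)²/n = 328.51 − 273.9025 = 54.6075
Sxy = Σxy − (Σx)(Σy)/n = 263.343 − 373.61625 = -110.27325
Syy = Σy² − (Σy)²/n = 736.0929 − 509.630625 = 226.462275
b = Sxy/Sxx = -110.27325/54.6075 = -2.019379
SSE = Syy − b·Sxy = 226.462275 − (-2.019379)·(-110.27325) = 3.778767

3.779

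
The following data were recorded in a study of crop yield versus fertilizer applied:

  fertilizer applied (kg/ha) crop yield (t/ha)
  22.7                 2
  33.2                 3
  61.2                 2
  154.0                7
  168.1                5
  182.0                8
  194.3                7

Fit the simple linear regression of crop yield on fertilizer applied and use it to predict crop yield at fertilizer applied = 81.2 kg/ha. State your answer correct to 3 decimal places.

3.751

n = 7, Σx = 815.5, Σy = 34, Σxy = 5002, Σx² = 128213.07
Sxx = Σx² − (Σx)²/n = 128213.07 − 95005.75 = 33207.32
Sxy = Σxy − (Σx)(Σy)/n = 5002 − 3961 = 1041
b = Sxy/Sxx = 1041/33207.32 = 0.031349
a = ȳ − b·x̄ = 4.857143 − 0.031349·116.5 = 1.205041
ŷ(81.2) = a + b·81.2 = 1.205041 + 0.031349·81.2 = 3.750540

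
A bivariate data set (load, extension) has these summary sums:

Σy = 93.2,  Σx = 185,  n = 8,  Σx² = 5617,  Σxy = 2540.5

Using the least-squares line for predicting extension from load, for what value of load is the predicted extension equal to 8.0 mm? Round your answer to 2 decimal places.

Sxx = Σx² − (Σx)²/n = 5617 − 4278.125 = 1338.875
Sxy = Σxy − (Σx)(Σy)/n = 2540.5 − 2155.25 = 385.25
b = Sxy/Sxx = 385.25/1338.875 = 0.287742
a = ȳ − b·x̄ = 11.65 − 0.287742·23.125 = 4.995976
Set a + b·x = 8.0: x = (8.0 − 4.995976) / 0.287742 = 10.440006

10.44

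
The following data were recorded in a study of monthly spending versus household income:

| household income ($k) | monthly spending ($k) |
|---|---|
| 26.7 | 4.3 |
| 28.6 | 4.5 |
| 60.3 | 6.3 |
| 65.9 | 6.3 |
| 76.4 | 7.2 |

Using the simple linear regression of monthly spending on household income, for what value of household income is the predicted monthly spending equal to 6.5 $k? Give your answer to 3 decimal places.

n = 5, Σx = 257.9, Σy = 28.6, Σxy = 1588.65, Σx² = 15346.71
Sxx = Σx² − (Σx)²/n = 15346.71 − 13302.482 = 2044.228
Sxy = Σxy − (Σx)(Σy)/n = 1588.65 − 1475.188 = 113.462
b = Sxy/Sxx = 113.462/2044.228 = 0.055504
a = ȳ − b·x̄ = 5.72 − 0.055504·51.58 = 2.857125
Set a + b·x = 6.5: x = (6.5 − 2.857125) / 0.055504 = 65.633144

65.633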